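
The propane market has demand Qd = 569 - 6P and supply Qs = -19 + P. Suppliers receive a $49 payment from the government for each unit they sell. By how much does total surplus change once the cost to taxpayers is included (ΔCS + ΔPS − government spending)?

Pre-subsidy: 569 - 6P = -19 + P gives P* = 84, Q* = 65.
With the subsidy, sellers receive Ps = Pb + 49 for each unit, where Pb is the price buyers pay.
Supply in terms of Pb becomes Qs = -19 + 1(Pb + 49) = 30 + Pb. Setting this equal to demand: 569 - 6Pb = 30 + Pb, so Pb = 77.
Sellers receive Ps = 77 + 49 = 126; Q' = 569 − 6·77 = 107.
ΔCS = ½(65 + 107)(84 − 77) = 602; ΔPS = ½(65 + 107)(126 − 84) = 3612.
Government spending = 49 × 107 = 5243.
Net change = 602 + 3612 − 5243 = -1029. The loss equals the DWL triangle ½·49·42.

Net change in total surplus = -$1029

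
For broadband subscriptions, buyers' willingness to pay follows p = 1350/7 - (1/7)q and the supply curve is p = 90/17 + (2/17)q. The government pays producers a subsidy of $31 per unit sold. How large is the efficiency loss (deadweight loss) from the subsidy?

Deadweight loss = $1844.5

Pre-subsidy: 1350/7 - (1/7)q = 90/17 + (2/17)q gives q* = 720 and p* = 90.
With the subsidy, sellers receive ps = pb + 31 for each unit, where pb is the price buyers pay.
On the curves, pb = 1350/7 - (1/7)q and ps = 90/17 + (2/17)q; the wedge ps − pb = 31 gives 90/17 + (2/17)q − (1350/7 - (1/7)q) = 31, so q' = 839.
Then pb = 1350/7 − (1/7)·839 = 73 and ps = 90/17 + (2/17)·839 = 104.
The subsidy expands output by 839 − 720 = 119 past the efficient level; on those units the gap between marginal cost and willingness to pay runs from 0 up to 31.
DWL = ½ × 31 × 119 = 1844.5.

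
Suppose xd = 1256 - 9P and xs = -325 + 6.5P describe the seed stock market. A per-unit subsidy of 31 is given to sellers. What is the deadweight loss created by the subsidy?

Deadweight loss = 1813.5

Pre-subsidy: 1256 - 9P = -325 + 6.5P gives P* = 102, x* = 338.
With the subsidy, sellers receive Ps = Pb + 31 for each unit, where Pb is the price buyers pay.
Supply in terms of Pb becomes xs = -325 + 6.5(Pb + 31) = -123.5 + 6.5Pb. Setting this equal to demand: 1256 - 9Pb = -123.5 + 6.5Pb, so Pb = 89.
Sellers receive Ps = 89 + 31 = 120; x' = 1256 − 9·89 = 455.
The subsidy expands output by 455 − 338 = 117 past the efficient level; on those units the gap between marginal cost and willingness to pay runs from 0 up to 31.
DWL = ½ × 31 × 117 = 1813.5.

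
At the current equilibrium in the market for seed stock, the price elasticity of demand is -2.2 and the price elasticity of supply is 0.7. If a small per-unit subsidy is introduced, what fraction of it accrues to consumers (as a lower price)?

For a small subsidy around the equilibrium, the benefit split depends on the relative slopes, which at a point are proportional to the elasticities.
Buyer share = εs/(εs + |εd|) = 0.7/(0.7 + 2.2) = 7/29; seller share = |εd|/(εs + |εd|) = 22/29.

Consumer share = 7/29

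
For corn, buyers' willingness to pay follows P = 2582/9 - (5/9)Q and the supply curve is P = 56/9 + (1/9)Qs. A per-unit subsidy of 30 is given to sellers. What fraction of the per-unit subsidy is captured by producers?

Pre-subsidy: 2582/9 - (5/9)Q = 56/9 + (1/9)Q gives Q* = 421 and P* = 53.
With the subsidy, sellers receive Ps = Pb + 30 for each unit, where Pb is the price buyers pay.
On the curves, Pb = 2582/9 - (5/9)Q and Ps = 56/9 + (1/9)Q; the wedge Ps − Pb = 30 gives 56/9 + (1/9)Q − (2582/9 - (5/9)Q) = 30, so Q' = 466.
Then Pb = 2582/9 − (5/9)·466 = 28 and Ps = 56/9 + (1/9)·466 = 58.
Buyers' price falls by P* − Pb = 53 − 28 = 25; sellers' price rises by Ps − P* = 58 − 53 = 5.
So producers capture 5/30 = 1/6 of each unit of subsidy.

Producer share = 1/6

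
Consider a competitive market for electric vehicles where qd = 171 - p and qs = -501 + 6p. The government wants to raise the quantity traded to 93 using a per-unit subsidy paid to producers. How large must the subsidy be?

Required subsidy s = 21 per unit

At q = 93, invert demand for the buyer price: pb = (171 − 93)/1 = 78; invert supply for the seller price: ps = (93 − (-501))/6 = 99.
The subsidy must fill the gap: s = ps − pb = 99 − 78 = 21.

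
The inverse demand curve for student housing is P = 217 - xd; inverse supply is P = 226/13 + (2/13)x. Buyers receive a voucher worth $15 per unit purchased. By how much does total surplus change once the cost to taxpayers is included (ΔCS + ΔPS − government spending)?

Pre-subsidy: 217 - x = 226/13 + (2/13)x gives x* = 173 and P* = 44.
With the rebate, buyers effectively pay Pb = Ps − 15, where Ps is the price sellers receive.
On the curves, Pb = 217 - x and Ps = 226/13 + (2/13)x; the wedge Ps − Pb = 15 gives 226/13 + (2/13)x − (217 - x) = 15, so x' = 186.
Then Pb = 217 − 1·186 = 31 and Ps = 226/13 + (2/13)·186 = 46.
ΔCS = ½(173 + 186)(44 − 31) = 2333.5; ΔPS = ½(173 + 186)(46 − 44) = 359.
Government spending = 15 × 186 = 2790.
Net change = 2333.5 + 359 − 2790 = -97.5. The loss equals the DWL triangle ½·15·13.

Net change in total surplus = -$97.5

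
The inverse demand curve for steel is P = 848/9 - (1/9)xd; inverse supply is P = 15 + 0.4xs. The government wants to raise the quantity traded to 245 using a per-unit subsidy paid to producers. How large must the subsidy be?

Required subsidy s = 46 per unit

At x = 245, from the demand curve buyers pay Pb = 848/9 − (1/9)·245 = 67; from the supply curve sellers need Ps = 15 + 0.4·245 = 113.
The subsidy must fill the gap: s = Ps − Pb = 113 − 67 = 46.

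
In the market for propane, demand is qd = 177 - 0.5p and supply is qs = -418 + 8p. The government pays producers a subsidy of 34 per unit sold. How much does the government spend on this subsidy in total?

Government cost = 5372

Pre-subsidy: 177 - 0.5p = -418 + 8p gives p* = 70, q* = 142.
With the subsidy, sellers receive ps = pb + 34 for each unit, where pb is the price buyers pay.
Supply in terms of pb becomes qs = -418 + 8(pb + 34) = -146 + 8pb. Setting this equal to demand: 177 - 0.5pb = -146 + 8pb, so pb = 38.
Sellers receive ps = 38 + 34 = 72; q' = 177 − 0.5·38 = 158.
Government outlay = subsidy × quantity = 34 × 158 = 5372.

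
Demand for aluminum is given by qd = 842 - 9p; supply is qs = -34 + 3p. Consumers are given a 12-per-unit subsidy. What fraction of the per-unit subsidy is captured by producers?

Producer share = 0.75

Pre-subsidy: 842 - 9p = -34 + 3p gives p* = 73, q* = 185.
With the rebate, buyers effectively pay pb = ps − 12, where ps is the price sellers receive.
Demand in terms of ps becomes qd = 842 − 9(ps − 12) = 950 - 9ps. Setting this equal to supply: 950 - 9ps = -34 + 3ps, so ps = 82.
Buyers pay pb = 82 − 12 = 70; q' = -34 + 3·82 = 212.
Buyers' price falls by p* − pb = 73 − 70 = 3; sellers' price rises by ps − p* = 82 − 73 = 9.
So producers capture 9/12 = 0.75 of each unit of subsidy.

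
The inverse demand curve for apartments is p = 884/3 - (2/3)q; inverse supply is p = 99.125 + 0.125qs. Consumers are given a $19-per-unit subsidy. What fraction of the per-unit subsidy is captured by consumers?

Pre-subsidy: 884/3 - (2/3)q = 99.125 + 0.125q gives q* = 247 and p* = 130.
With the rebate, buyers effectively pay pb = ps − 19, where ps is the price sellers receive.
On the curves, pb = 884/3 - (2/3)q and ps = 99.125 + 0.125q; the wedge ps − pb = 19 gives 99.125 + 0.125q − (884/3 - (2/3)q) = 19, so q' = 271.
Then pb = 884/3 − (2/3)·271 = 114 and ps = 99.125 + 0.125·271 = 133.
Buyers' price falls by p* − pb = 130 − 114 = 16; sellers' price rises by ps − p* = 133 − 130 = 3.
So consumers capture 16/19 = 16/19 of each unit of subsidy.

Consumer share = 16/19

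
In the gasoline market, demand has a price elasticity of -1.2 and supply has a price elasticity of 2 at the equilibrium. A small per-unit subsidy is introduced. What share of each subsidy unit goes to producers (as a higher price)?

Producer share = 0.375

For a small subsidy around the equilibrium, the benefit split depends on the relative slopes, which at a point are proportional to the elasticities.
Buyer share = εs/(εs + |εd|) = 2/(2 + 1.2) = 0.625; seller share = |εd|/(εs + |εd|) = 0.375.
So producers capture 0.375 of the subsidy.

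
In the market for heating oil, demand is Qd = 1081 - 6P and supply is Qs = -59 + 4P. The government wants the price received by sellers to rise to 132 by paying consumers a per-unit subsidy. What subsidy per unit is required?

At a seller price of 132, quantity supplied is -59 + 4·132 = 469.
Buyers absorb 469 only when they pay Pb with 1081 − 6·Pb = 469, i.e. Pb = 102.
s = Ps − Pb = 132 − 102 = 30.

Required subsidy s = 30 per unit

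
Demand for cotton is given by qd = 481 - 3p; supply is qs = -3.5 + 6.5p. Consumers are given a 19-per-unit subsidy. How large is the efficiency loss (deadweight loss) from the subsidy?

Pre-subsidy: 481 - 3p = -3.5 + 6.5p gives p* = 51, q* = 328.
With the rebate, buyers effectively pay pb = ps − 19, where ps is the price sellers receive.
Demand in terms of ps becomes qd = 481 − 3(ps − 19) = 538 - 3ps. Setting this equal to supply: 538 - 3ps = -3.5 + 6.5ps, so ps = 57.
Buyers pay pb = 57 − 19 = 38; q' = -3.5 + 6.5·57 = 367.
The subsidy expands output by 367 − 328 = 39 past the efficient level; on those units the gap between marginal cost and willingness to pay runs from 0 up to 19.
DWL = ½ × 19 × 39 = 370.5.

Deadweight loss = 370.5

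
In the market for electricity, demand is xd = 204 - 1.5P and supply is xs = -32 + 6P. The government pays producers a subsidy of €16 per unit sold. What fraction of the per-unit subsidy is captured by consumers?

Pre-subsidy: 204 - 1.5P = -32 + 6P gives P* = 472/15, x* = 156.8.
With the subsidy, sellers receive Ps = Pb + 16 for each unit, where Pb is the price buyers pay.
Supply in terms of Pb becomes xs = -32 + 6(Pb + 16) = 64 + 6Pb. Setting this equal to demand: 204 - 1.5Pb = 64 + 6Pb, so Pb = 56/3.
Sellers receive Ps = 56/3 + 16 = 104/3; x' = 204 − 1.5·(56/3) = 176.
Buyers' price falls by P* − Pb = 472/15 − 56/3 = 12.8; sellers' price rises by Ps − P* = 104/3 − 472/15 = 3.2.
So consumers capture 12.8/16 = 0.8 of each unit of subsidy.

Consumer share = 0.8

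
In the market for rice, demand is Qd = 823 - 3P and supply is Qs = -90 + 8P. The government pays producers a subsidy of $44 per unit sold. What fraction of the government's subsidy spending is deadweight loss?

Pre-subsidy: 823 - 3P = -90 + 8P gives P* = 83, Q* = 574.
With the subsidy, sellers receive Ps = Pb + 44 for each unit, where Pb is the price buyers pay.
Supply in terms of Pb becomes Qs = -90 + 8(Pb + 44) = 262 + 8Pb. Setting this equal to demand: 823 - 3Pb = 262 + 8Pb, so Pb = 51.
Sellers receive Ps = 51 + 44 = 95; Q' = 823 − 3·51 = 670.
ΔCS = ½(574 + 670)(83 − 51) = 19904; ΔPS = ½(574 + 670)(95 − 83) = 7464.
Government spending = 44 × 670 = 29480.
DWL = ½ × 44 × (670 − 574) = 2112; fraction = 2112 / 29480 = 24/335.

DWL / government spending = 24/335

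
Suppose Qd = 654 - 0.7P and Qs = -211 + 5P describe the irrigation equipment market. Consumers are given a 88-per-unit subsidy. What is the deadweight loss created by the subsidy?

Pre-subsidy: 654 - 0.7P = -211 + 5P gives P* = 8650/57, Q* = 31223/57.
With the rebate, buyers effectively pay Pb = Ps − 88, where Ps is the price sellers receive.
Demand in terms of Ps becomes Qd = 654 − 0.7(Ps − 88) = 715.6 - 0.7Ps. Setting this equal to supply: 715.6 - 0.7Ps = -211 + 5Ps, so Ps = 9266/57.
Buyers pay Pb = 9266/57 − 88 = 4250/57; Q' = -211 + 5·(9266/57) = 34303/57.
The subsidy expands output by 34303/57 − 31223/57 = 3080/57 past the efficient level; on those units the gap between marginal cost and willingness to pay runs from 0 up to 88.
DWL = ½ × 88 × 3080/57 = 135520/57.

Deadweight loss = 135520/57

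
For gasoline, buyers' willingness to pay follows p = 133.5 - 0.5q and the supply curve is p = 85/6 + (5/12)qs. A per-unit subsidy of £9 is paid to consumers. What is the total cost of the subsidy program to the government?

Government cost = £1260

Pre-subsidy: 133.5 - 0.5q = 85/6 + (5/12)q gives q* = 1432/11 and p* = 1505/22.
With the rebate, buyers effectively pay pb = ps − 9, where ps is the price sellers receive.
On the curves, pb = 133.5 - 0.5q and ps = 85/6 + (5/12)q; the wedge ps − pb = 9 gives 85/6 + (5/12)q − (133.5 - 0.5q) = 9, so q' = 140.
Then pb = 133.5 − 0.5·140 = 63.5 and ps = 85/6 + (5/12)·140 = 72.5.
Government outlay = subsidy × quantity = 9 × 140 = 1260.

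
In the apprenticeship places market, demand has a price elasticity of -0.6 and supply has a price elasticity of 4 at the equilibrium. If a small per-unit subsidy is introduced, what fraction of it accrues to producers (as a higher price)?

For a small subsidy around the equilibrium, the benefit split depends on the relative slopes, which at a point are proportional to the elasticities.
Buyer share = εs/(εs + |εd|) = 4/(4 + 0.6) = 20/23; seller share = |εd|/(εs + |εd|) = 3/23.
So producers capture 3/23 of the subsidy.

Producer share = 3/23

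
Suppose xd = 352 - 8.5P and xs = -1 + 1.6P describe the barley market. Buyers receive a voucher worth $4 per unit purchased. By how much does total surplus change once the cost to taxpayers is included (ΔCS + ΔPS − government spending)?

Pre-subsidy: 352 - 8.5P = -1 + 1.6P gives P* = 3530/101, x* = 5547/101.
With the rebate, buyers effectively pay Pb = Ps − 4, where Ps is the price sellers receive.
Demand in terms of Ps becomes xd = 352 − 8.5(Ps − 4) = 386 - 8.5Ps. Setting this equal to supply: 386 - 8.5Ps = -1 + 1.6Ps, so Ps = 3870/101.
Buyers pay Pb = 3870/101 − 4 = 3466/101; x' = -1 + 1.6·(3870/101) = 6091/101.
ΔCS = ½(5547/101 + 6091/101)(3530/101 − 3466/101) = 372416/10201; ΔPS = ½(5547/101 + 6091/101)(3870/101 − 3530/101) = 1978460/10201.
Government spending = 4 × 6091/101 = 24364/101.
Net change = 372416/10201 + 1978460/10201 − 24364/101 = -1088/101. The loss equals the DWL triangle ½·4·544/101.

Net change in total surplus = -1088/101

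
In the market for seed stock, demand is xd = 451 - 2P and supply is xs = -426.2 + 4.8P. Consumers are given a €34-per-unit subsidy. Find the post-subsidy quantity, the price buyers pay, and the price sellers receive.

Pre-subsidy: 451 - 2P = -426.2 + 4.8P gives P* = 129, x* = 193.
With the rebate, buyers effectively pay Pb = Ps − 34, where Ps is the price sellers receive.
Demand in terms of Ps becomes xd = 451 − 2(Ps − 34) = 519 - 2Ps. Setting this equal to supply: 519 - 2Ps = -426.2 + 4.8Ps, so Ps = 139.
Buyers pay Pb = 139 − 34 = 105; x' = -426.2 + 4.8·139 = 241.

x' = 241; buyers pay €105; sellers receive €139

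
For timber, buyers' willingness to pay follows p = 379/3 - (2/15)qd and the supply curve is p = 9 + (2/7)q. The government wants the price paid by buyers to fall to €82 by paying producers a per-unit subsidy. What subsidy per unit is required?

Required subsidy s = €22 per unit

At a buyer price of 82, quantity demanded is 947.5 − 7.5·82 = 332.5.
Sellers supply 332.5 only when they receive ps = 9 + (2/7)·332.5 = 104.
s = ps − pb = 104 − 82 = 22.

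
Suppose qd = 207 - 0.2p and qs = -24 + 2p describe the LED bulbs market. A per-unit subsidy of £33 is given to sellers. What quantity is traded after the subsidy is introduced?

Pre-subsidy: 207 - 0.2p = -24 + 2p gives p* = 105, q* = 186.
With the subsidy, sellers receive ps = pb + 33 for each unit, where pb is the price buyers pay.
Supply in terms of pb becomes qs = -24 + 2(pb + 33) = 42 + 2pb. Setting this equal to demand: 207 - 0.2pb = 42 + 2pb, so pb = 75.
Sellers receive ps = 75 + 33 = 108; q' = 207 − 0.2·75 = 192.

q' = 192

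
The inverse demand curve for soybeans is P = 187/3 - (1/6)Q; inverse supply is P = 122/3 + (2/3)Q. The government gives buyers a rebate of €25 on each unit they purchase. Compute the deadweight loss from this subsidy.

Deadweight loss = €375

Pre-subsidy: 187/3 - (1/6)Q = 122/3 + (2/3)Q gives Q* = 26 and P* = 58.
With the rebate, buyers effectively pay Pb = Ps − 25, where Ps is the price sellers receive.
On the curves, Pb = 187/3 - (1/6)Q and Ps = 122/3 + (2/3)Q; the wedge Ps − Pb = 25 gives 122/3 + (2/3)Q − (187/3 - (1/6)Q) = 25, so Q' = 56.
Then Pb = 187/3 − (1/6)·56 = 53 and Ps = 122/3 + (2/3)·56 = 78.
The subsidy expands output by 56 − 26 = 30 past the efficient level; on those units the gap between marginal cost and willingness to pay runs from 0 up to 25.
DWL = ½ × 25 × 30 = 375.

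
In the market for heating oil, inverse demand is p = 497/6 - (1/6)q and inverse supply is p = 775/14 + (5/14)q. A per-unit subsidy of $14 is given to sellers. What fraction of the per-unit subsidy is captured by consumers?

Pre-subsidy: 497/6 - (1/6)q = 775/14 + (5/14)q gives q* = 577/11 and p* = 815/11.
With the subsidy, sellers receive ps = pb + 14 for each unit, where pb is the price buyers pay.
On the curves, pb = 497/6 - (1/6)q and ps = 775/14 + (5/14)q; the wedge ps − pb = 14 gives 775/14 + (5/14)q − (497/6 - (1/6)q) = 14, so q' = 871/11.
Then pb = 497/6 − (1/6)·(871/11) = 766/11 and ps = 775/14 + (5/14)·(871/11) = 920/11.
Buyers' price falls by p* − pb = 815/11 − 766/11 = 49/11; sellers' price rises by ps − p* = 920/11 − 815/11 = 105/11.
So consumers capture (49/11)/14 = 7/22 of each unit of subsidy.

Consumer share = 7/22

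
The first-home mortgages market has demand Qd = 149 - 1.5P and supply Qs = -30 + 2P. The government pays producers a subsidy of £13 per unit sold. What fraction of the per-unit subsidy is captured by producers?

Producer share = 3/7

Pre-subsidy: 149 - 1.5P = -30 + 2P gives P* = 358/7, Q* = 506/7.
With the subsidy, sellers receive Ps = Pb + 13 for each unit, where Pb is the price buyers pay.
Supply in terms of Pb becomes Qs = -30 + 2(Pb + 13) = -4 + 2Pb. Setting this equal to demand: 149 - 1.5Pb = -4 + 2Pb, so Pb = 306/7.
Sellers receive Ps = 306/7 + 13 = 397/7; Q' = 149 − 1.5·(306/7) = 584/7.
Buyers' price falls by P* − Pb = 358/7 − 306/7 = 52/7; sellers' price rises by Ps − P* = 397/7 − 358/7 = 39/7.
So producers capture (39/7)/13 = 3/7 of each unit of subsidy.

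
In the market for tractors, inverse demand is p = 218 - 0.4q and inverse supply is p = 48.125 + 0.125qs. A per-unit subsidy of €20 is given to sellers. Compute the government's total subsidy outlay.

Pre-subsidy: 218 - 0.4q = 48.125 + 0.125q gives q* = 2265/7 and p* = 620/7.
With the subsidy, sellers receive ps = pb + 20 for each unit, where pb is the price buyers pay.
On the curves, pb = 218 - 0.4q and ps = 48.125 + 0.125q; the wedge ps − pb = 20 gives 48.125 + 0.125q − (218 - 0.4q) = 20, so q' = 1085/3.
Then pb = 218 − 0.4·(1085/3) = 220/3 and ps = 48.125 + 0.125·(1085/3) = 280/3.
Government outlay = subsidy × quantity = 20 × 1085/3 = 21700/3.

Government cost = 21700/3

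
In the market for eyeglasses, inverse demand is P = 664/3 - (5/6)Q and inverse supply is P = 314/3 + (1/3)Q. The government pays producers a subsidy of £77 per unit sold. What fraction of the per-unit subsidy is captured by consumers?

Consumer share = 5/7

Pre-subsidy: 664/3 - (5/6)Q = 314/3 + (1/3)Q gives Q* = 100 and P* = 138.
With the subsidy, sellers receive Ps = Pb + 77 for each unit, where Pb is the price buyers pay.
On the curves, Pb = 664/3 - (5/6)Q and Ps = 314/3 + (1/3)Q; the wedge Ps − Pb = 77 gives 314/3 + (1/3)Q − (664/3 - (5/6)Q) = 77, so Q' = 166.
Then Pb = 664/3 − (5/6)·166 = 83 and Ps = 314/3 + (1/3)·166 = 160.
Buyers' price falls by P* − Pb = 138 − 83 = 55; sellers' price rises by Ps − P* = 160 − 138 = 22.
So consumers capture 55/77 = 5/7 of each unit of subsidy.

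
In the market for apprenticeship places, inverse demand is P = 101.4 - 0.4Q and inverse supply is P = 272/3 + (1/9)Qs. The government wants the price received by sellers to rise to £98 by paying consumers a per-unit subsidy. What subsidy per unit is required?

At a seller price of 98, quantity supplied is -816 + 9·98 = 66.
Buyers absorb 66 only when they pay Pb = 101.4 − 0.4·66 = 75.
s = Ps − Pb = 98 − 75 = 23.

Required subsidy s = £23 per unit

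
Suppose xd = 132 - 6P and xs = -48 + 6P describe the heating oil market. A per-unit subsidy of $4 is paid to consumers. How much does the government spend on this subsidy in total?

Government cost = $216

Pre-subsidy: 132 - 6P = -48 + 6P gives P* = 15, x* = 42.
With the rebate, buyers effectively pay Pb = Ps − 4, where Ps is the price sellers receive.
Demand in terms of Ps becomes xd = 132 − 6(Ps − 4) = 156 - 6Ps. Setting this equal to supply: 156 - 6Ps = -48 + 6Ps, so Ps = 17.
Buyers pay Pb = 17 − 4 = 13; x' = -48 + 6·17 = 54.
Government outlay = subsidy × quantity = 4 × 54 = 216.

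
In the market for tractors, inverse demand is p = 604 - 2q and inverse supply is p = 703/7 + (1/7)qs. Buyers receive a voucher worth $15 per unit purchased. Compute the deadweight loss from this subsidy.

Pre-subsidy: 604 - 2q = 703/7 + (1/7)q gives q* = 235 and p* = 134.
With the rebate, buyers effectively pay pb = ps − 15, where ps is the price sellers receive.
On the curves, pb = 604 - 2q and ps = 703/7 + (1/7)q; the wedge ps − pb = 15 gives 703/7 + (1/7)q − (604 - 2q) = 15, so q' = 242.
Then pb = 604 − 2·242 = 120 and ps = 703/7 + (1/7)·242 = 135.
The subsidy expands output by 242 − 235 = 7 past the efficient level; on those units the gap between marginal cost and willingness to pay runs from 0 up to 15.
DWL = ½ × 15 × 7 = 52.5.

Deadweight loss = $52.5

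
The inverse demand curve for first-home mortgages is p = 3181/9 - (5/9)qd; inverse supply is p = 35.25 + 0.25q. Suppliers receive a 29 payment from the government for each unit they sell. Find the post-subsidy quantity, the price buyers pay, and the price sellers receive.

q' = 431; buyers pay 114; sellers receive 143

Pre-subsidy: 3181/9 - (5/9)q = 35.25 + 0.25q gives q* = 395 and p* = 134.
With the subsidy, sellers receive ps = pb + 29 for each unit, where pb is the price buyers pay.
On the curves, pb = 3181/9 - (5/9)q and ps = 35.25 + 0.25q; the wedge ps − pb = 29 gives 35.25 + 0.25q − (3181/9 - (5/9)q) = 29, so q' = 431.
Then pb = 3181/9 − (5/9)·431 = 114 and ps = 35.25 + 0.25·431 = 143.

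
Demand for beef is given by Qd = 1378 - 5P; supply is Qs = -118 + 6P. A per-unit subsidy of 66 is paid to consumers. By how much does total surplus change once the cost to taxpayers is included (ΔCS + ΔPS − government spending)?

Net change in total surplus = -5940

Pre-subsidy: 1378 - 5P = -118 + 6P gives P* = 136, Q* = 698.
With the rebate, buyers effectively pay Pb = Ps − 66, where Ps is the price sellers receive.
Demand in terms of Ps becomes Qd = 1378 − 5(Ps − 66) = 1708 - 5Ps. Setting this equal to supply: 1708 - 5Ps = -118 + 6Ps, so Ps = 166.
Buyers pay Pb = 166 − 66 = 100; Q' = -118 + 6·166 = 878.
ΔCS = ½(698 + 878)(136 − 100) = 28368; ΔPS = ½(698 + 878)(166 − 136) = 23640.
Government spending = 66 × 878 = 57948.
Net change = 28368 + 23640 − 57948 = -5940. The loss equals the DWL triangle ½·66·180.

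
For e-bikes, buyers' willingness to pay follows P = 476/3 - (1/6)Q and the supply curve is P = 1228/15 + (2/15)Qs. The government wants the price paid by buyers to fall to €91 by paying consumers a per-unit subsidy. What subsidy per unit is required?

At a buyer price of 91, quantity demanded is 952 − 6·91 = 406.
Sellers supply 406 only when they receive Ps = 1228/15 + (2/15)·406 = 136.
s = Ps − Pb = 136 − 91 = 45.

Required subsidy s = €45 per unit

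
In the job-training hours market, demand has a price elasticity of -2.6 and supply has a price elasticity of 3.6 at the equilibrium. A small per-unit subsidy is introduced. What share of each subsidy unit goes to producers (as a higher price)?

For a small subsidy around the equilibrium, the benefit split depends on the relative slopes, which at a point are proportional to the elasticities.
Buyer share = εs/(εs + |εd|) = 3.6/(3.6 + 2.6) = 18/31; seller share = |εd|/(εs + |εd|) = 13/31.
So producers capture 13/31 of the subsidy.

Producer share = 13/31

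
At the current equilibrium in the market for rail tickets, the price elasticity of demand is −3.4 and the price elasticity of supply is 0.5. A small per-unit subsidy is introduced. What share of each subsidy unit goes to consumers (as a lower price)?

For a small subsidy around the equilibrium, the benefit split depends on the relative slopes, which at a point are proportional to the elasticities.
Buyer share = εs/(εs + |εd|) = 0.5/(0.5 + 3.4) = 5/39; seller share = |εd|/(εs + |εd|) = 34/39.

Consumer share = 5/39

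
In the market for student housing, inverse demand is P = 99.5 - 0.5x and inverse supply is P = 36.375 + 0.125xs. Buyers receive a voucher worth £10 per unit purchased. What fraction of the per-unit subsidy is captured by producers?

Pre-subsidy: 99.5 - 0.5x = 36.375 + 0.125x gives x* = 101 and P* = 49.
With the rebate, buyers effectively pay Pb = Ps − 10, where Ps is the price sellers receive.
On the curves, Pb = 99.5 - 0.5x and Ps = 36.375 + 0.125x; the wedge Ps − Pb = 10 gives 36.375 + 0.125x − (99.5 - 0.5x) = 10, so x' = 117.
Then Pb = 99.5 − 0.5·117 = 41 and Ps = 36.375 + 0.125·117 = 51.
Buyers' price falls by P* − Pb = 49 − 41 = 8; sellers' price rises by Ps − P* = 51 − 49 = 2.
So producers capture 2/10 = 0.2 of each unit of subsidy.

Producer share = 0.2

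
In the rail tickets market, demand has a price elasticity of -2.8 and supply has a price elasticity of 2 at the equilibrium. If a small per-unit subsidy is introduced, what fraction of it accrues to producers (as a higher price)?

Producer share = 7/12

For a small subsidy around the equilibrium, the benefit split depends on the relative slopes, which at a point are proportional to the elasticities.
Buyer share = εs/(εs + |εd|) = 2/(2 + 2.8) = 5/12; seller share = |εd|/(εs + |εd|) = 7/12.
So producers capture 7/12 of the subsidy.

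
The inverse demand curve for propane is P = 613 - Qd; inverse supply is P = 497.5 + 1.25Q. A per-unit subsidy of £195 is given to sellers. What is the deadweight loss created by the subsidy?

Pre-subsidy: 613 - Q = 497.5 + 1.25Q gives Q* = 154/3 and P* = 1685/3.
With the subsidy, sellers receive Ps = Pb + 195 for each unit, where Pb is the price buyers pay.
On the curves, Pb = 613 - Q and Ps = 497.5 + 1.25Q; the wedge Ps − Pb = 195 gives 497.5 + 1.25Q − (613 - Q) = 195, so Q' = 138.
Then Pb = 613 − 1·138 = 475 and Ps = 497.5 + 1.25·138 = 670.
The subsidy expands output by 138 − 154/3 = 260/3 past the efficient level; on those units the gap between marginal cost and willingness to pay runs from 0 up to 195.
DWL = ½ × 195 × 260/3 = 8450.

Deadweight loss = £8450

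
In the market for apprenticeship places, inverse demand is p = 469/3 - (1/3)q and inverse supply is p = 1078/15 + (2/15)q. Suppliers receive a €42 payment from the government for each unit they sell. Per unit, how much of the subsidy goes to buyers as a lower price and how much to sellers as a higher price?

Pre-subsidy: 469/3 - (1/3)q = 1078/15 + (2/15)q gives q* = 181 and p* = 96.
With the subsidy, sellers receive ps = pb + 42 for each unit, where pb is the price buyers pay.
On the curves, pb = 469/3 - (1/3)q and ps = 1078/15 + (2/15)q; the wedge ps − pb = 42 gives 1078/15 + (2/15)q − (469/3 - (1/3)q) = 42, so q' = 271.
Then pb = 469/3 − (1/3)·271 = 66 and ps = 1078/15 + (2/15)·271 = 108.
Buyers' price falls by p* − pb = 96 − 66 = 30; sellers' price rises by ps − p* = 108 − 96 = 12.

Buyers gain €30 per unit; sellers gain €12 per unit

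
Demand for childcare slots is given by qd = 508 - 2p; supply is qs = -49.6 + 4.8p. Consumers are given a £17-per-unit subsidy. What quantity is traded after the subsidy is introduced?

Pre-subsidy: 508 - 2p = -49.6 + 4.8p gives p* = 82, q* = 344.
With the rebate, buyers effectively pay pb = ps − 17, where ps is the price sellers receive.
Demand in terms of ps becomes qd = 508 − 2(ps − 17) = 542 - 2ps. Setting this equal to supply: 542 - 2ps = -49.6 + 4.8ps, so ps = 87.
Buyers pay pb = 87 − 17 = 70; q' = -49.6 + 4.8·87 = 368.

q' = 368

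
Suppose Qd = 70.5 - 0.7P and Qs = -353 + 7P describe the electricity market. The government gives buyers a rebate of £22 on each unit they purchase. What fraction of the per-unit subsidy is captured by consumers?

Consumer share = 10/11

Pre-subsidy: 70.5 - 0.7P = -353 + 7P gives P* = 55, Q* = 32.
With the rebate, buyers effectively pay Pb = Ps − 22, where Ps is the price sellers receive.
Demand in terms of Ps becomes Qd = 70.5 − 0.7(Ps − 22) = 85.9 - 0.7Ps. Setting this equal to supply: 85.9 - 0.7Ps = -353 + 7Ps, so Ps = 57.
Buyers pay Pb = 57 − 22 = 35; Q' = -353 + 7·57 = 46.
Buyers' price falls by P* − Pb = 55 − 35 = 20; sellers' price rises by Ps − P* = 57 − 55 = 2.
So consumers capture 20/22 = 10/11 of each unit of subsidy.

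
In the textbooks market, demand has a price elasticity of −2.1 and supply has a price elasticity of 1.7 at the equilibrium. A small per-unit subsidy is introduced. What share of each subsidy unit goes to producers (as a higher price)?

Producer share = 21/38

For a small subsidy around the equilibrium, the benefit split depends on the relative slopes, which at a point are proportional to the elasticities.
Buyer share = εs/(εs + |εd|) = 1.7/(1.7 + 2.1) = 17/38; seller share = |εd|/(εs + |εd|) = 21/38.
So producers capture 21/38 of the subsidy.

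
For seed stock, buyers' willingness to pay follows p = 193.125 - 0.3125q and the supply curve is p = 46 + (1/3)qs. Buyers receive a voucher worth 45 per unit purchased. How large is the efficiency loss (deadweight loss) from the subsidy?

Deadweight loss = 48600/31

Pre-subsidy: 193.125 - 0.3125q = 46 + (1/3)q gives q* = 7062/31 and p* = 3780/31.
With the rebate, buyers effectively pay pb = ps − 45, where ps is the price sellers receive.
On the curves, pb = 193.125 - 0.3125q and ps = 46 + (1/3)q; the wedge ps − pb = 45 gives 46 + (1/3)q − (193.125 - 0.3125q) = 45, so q' = 9222/31.
Then pb = 193.125 − 0.3125·(9222/31) = 3105/31 and ps = 46 + (1/3)·(9222/31) = 4500/31.
The subsidy expands output by 9222/31 − 7062/31 = 2160/31 past the efficient level; on those units the gap between marginal cost and willingness to pay runs from 0 up to 45.
DWL = ½ × 45 × 2160/31 = 48600/31.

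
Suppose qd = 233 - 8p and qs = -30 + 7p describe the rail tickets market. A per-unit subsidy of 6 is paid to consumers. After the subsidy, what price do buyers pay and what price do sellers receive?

Pre-subsidy: 233 - 8p = -30 + 7p gives p* = 263/15, q* = 1391/15.
With the rebate, buyers effectively pay pb = ps − 6, where ps is the price sellers receive.
Demand in terms of ps becomes qd = 233 − 8(ps − 6) = 281 - 8ps. Setting this equal to supply: 281 - 8ps = -30 + 7ps, so ps = 311/15.
Buyers pay pb = 311/15 − 6 = 221/15; q' = -30 + 7·(311/15) = 1727/15.

Buyers pay 221/15; sellers receive 311/15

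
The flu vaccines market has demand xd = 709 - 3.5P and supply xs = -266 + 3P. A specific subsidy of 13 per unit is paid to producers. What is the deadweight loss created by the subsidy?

Deadweight loss = 136.5

Pre-subsidy: 709 - 3.5P = -266 + 3P gives P* = 150, x* = 184.
With the subsidy, sellers receive Ps = Pb + 13 for each unit, where Pb is the price buyers pay.
Supply in terms of Pb becomes xs = -266 + 3(Pb + 13) = -227 + 3Pb. Setting this equal to demand: 709 - 3.5Pb = -227 + 3Pb, so Pb = 144.
Sellers receive Ps = 144 + 13 = 157; x' = 709 − 3.5·144 = 205.
The subsidy expands output by 205 − 184 = 21 past the efficient level; on those units the gap between marginal cost and willingness to pay runs from 0 up to 13.
DWL = ½ × 13 × 21 = 136.5.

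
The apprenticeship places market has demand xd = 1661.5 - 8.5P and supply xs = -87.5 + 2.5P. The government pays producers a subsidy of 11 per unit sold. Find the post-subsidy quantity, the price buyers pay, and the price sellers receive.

x' = 331.25; buyers pay 156.5; sellers receive 167.5

Pre-subsidy: 1661.5 - 8.5P = -87.5 + 2.5P gives P* = 159, x* = 310.
With the subsidy, sellers receive Ps = Pb + 11 for each unit, where Pb is the price buyers pay.
Supply in terms of Pb becomes xs = -87.5 + 2.5(Pb + 11) = -60 + 2.5Pb. Setting this equal to demand: 1661.5 - 8.5Pb = -60 + 2.5Pb, so Pb = 156.5.
Sellers receive Ps = 156.5 + 11 = 167.5; x' = 1661.5 − 8.5·156.5 = 331.25.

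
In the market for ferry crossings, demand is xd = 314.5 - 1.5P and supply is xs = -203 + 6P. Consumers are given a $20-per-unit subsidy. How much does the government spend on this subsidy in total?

Pre-subsidy: 314.5 - 1.5P = -203 + 6P gives P* = 69, x* = 211.
With the rebate, buyers effectively pay Pb = Ps − 20, where Ps is the price sellers receive.
Demand in terms of Ps becomes xd = 314.5 − 1.5(Ps − 20) = 344.5 - 1.5Ps. Setting this equal to supply: 344.5 - 1.5Ps = -203 + 6Ps, so Ps = 73.
Buyers pay Pb = 73 − 20 = 53; x' = -203 + 6·73 = 235.
Government outlay = subsidy × quantity = 20 × 235 = 4700.

Government cost = $4700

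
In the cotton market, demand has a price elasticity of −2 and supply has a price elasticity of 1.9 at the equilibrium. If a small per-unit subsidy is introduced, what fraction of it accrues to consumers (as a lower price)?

For a small subsidy around the equilibrium, the benefit split depends on the relative slopes, which at a point are proportional to the elasticities.
Buyer share = εs/(εs + |εd|) = 1.9/(1.9 + 2) = 19/39; seller share = |εd|/(εs + |εd|) = 20/39.

Consumer share = 19/39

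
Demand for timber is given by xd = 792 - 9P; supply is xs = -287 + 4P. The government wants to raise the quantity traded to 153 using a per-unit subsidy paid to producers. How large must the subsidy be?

At x = 153, invert demand for the buyer price: Pb = (792 − 153)/9 = 71; invert supply for the seller price: Ps = (153 − (-287))/4 = 110.
The subsidy must fill the gap: s = Ps − Pb = 110 − 71 = 39.

Required subsidy s = 39 per unit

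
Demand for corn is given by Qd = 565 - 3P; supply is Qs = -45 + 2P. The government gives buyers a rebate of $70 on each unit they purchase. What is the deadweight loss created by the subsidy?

Deadweight loss = $2940

Pre-subsidy: 565 - 3P = -45 + 2P gives P* = 122, Q* = 199.
With the rebate, buyers effectively pay Pb = Ps − 70, where Ps is the price sellers receive.
Demand in terms of Ps becomes Qd = 565 − 3(Ps − 70) = 775 - 3Ps. Setting this equal to supply: 775 - 3Ps = -45 + 2Ps, so Ps = 164.
Buyers pay Pb = 164 − 70 = 94; Q' = -45 + 2·164 = 283.
The subsidy expands output by 283 − 199 = 84 past the efficient level; on those units the gap between marginal cost and willingness to pay runs from 0 up to 70.
DWL = ½ × 70 × 84 = 2940.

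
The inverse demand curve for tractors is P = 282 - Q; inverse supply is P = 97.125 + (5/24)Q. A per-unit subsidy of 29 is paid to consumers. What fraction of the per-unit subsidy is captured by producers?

Pre-subsidy: 282 - Q = 97.125 + (5/24)Q gives Q* = 153 and P* = 129.
With the rebate, buyers effectively pay Pb = Ps − 29, where Ps is the price sellers receive.
On the curves, Pb = 282 - Q and Ps = 97.125 + (5/24)Q; the wedge Ps − Pb = 29 gives 97.125 + (5/24)Q − (282 - Q) = 29, so Q' = 177.
Then Pb = 282 − 1·177 = 105 and Ps = 97.125 + (5/24)·177 = 134.
Buyers' price falls by P* − Pb = 129 − 105 = 24; sellers' price rises by Ps − P* = 134 − 129 = 5.
So producers capture 5/29 = 5/29 of each unit of subsidy.

Producer share = 5/29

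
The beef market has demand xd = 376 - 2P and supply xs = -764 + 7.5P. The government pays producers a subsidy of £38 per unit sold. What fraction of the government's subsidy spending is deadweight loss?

Pre-subsidy: 376 - 2P = -764 + 7.5P gives P* = 120, x* = 136.
With the subsidy, sellers receive Ps = Pb + 38 for each unit, where Pb is the price buyers pay.
Supply in terms of Pb becomes xs = -764 + 7.5(Pb + 38) = -479 + 7.5Pb. Setting this equal to demand: 376 - 2Pb = -479 + 7.5Pb, so Pb = 90.
Sellers receive Ps = 90 + 38 = 128; x' = 376 − 2·90 = 196.
ΔCS = ½(136 + 196)(120 − 90) = 4980; ΔPS = ½(136 + 196)(128 − 120) = 1328.
Government spending = 38 × 196 = 7448.
DWL = ½ × 38 × (196 − 136) = 1140; fraction = 1140 / 7448 = 15/98.

DWL / government spending = 15/98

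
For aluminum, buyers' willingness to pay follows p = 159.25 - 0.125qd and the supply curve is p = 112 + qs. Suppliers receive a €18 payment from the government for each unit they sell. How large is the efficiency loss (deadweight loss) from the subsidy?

Deadweight loss = €144

Pre-subsidy: 159.25 - 0.125q = 112 + q gives q* = 42 and p* = 154.
With the subsidy, sellers receive ps = pb + 18 for each unit, where pb is the price buyers pay.
On the curves, pb = 159.25 - 0.125q and ps = 112 + q; the wedge ps − pb = 18 gives 112 + q − (159.25 - 0.125q) = 18, so q' = 58.
Then pb = 159.25 − 0.125·58 = 152 and ps = 112 + 1·58 = 170.
The subsidy expands output by 58 − 42 = 16 past the efficient level; on those units the gap between marginal cost and willingness to pay runs from 0 up to 18.
DWL = ½ × 18 × 16 = 144.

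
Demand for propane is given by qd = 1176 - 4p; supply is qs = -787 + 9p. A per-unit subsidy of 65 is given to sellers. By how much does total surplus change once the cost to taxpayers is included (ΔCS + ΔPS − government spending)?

Pre-subsidy: 1176 - 4p = -787 + 9p gives p* = 151, q* = 572.
With the subsidy, sellers receive ps = pb + 65 for each unit, where pb is the price buyers pay.
Supply in terms of pb becomes qs = -787 + 9(pb + 65) = -202 + 9pb. Setting this equal to demand: 1176 - 4pb = -202 + 9pb, so pb = 106.
Sellers receive ps = 106 + 65 = 171; q' = 1176 − 4·106 = 752.
ΔCS = ½(572 + 752)(151 − 106) = 29790; ΔPS = ½(572 + 752)(171 − 151) = 13240.
Government spending = 65 × 752 = 48880.
Net change = 29790 + 13240 − 48880 = -5850. The loss equals the DWL triangle ½·65·180.

Net change in total surplus = -5850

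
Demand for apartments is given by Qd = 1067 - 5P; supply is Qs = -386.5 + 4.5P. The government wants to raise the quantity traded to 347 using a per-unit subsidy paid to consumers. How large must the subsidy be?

Required subsidy s = 19 per unit

At Q = 347, invert demand for the buyer price: Pb = (1067 − 347)/5 = 144; invert supply for the seller price: Ps = (347 − (-386.5))/4.5 = 163.
The subsidy must fill the gap: s = Ps − Pb = 163 − 144 = 19.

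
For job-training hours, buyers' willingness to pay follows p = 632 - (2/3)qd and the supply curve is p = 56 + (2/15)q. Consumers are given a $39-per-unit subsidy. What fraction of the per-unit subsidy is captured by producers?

Producer share = 1/6

Pre-subsidy: 632 - (2/3)q = 56 + (2/15)q gives q* = 720 and p* = 152.
With the rebate, buyers effectively pay pb = ps − 39, where ps is the price sellers receive.
On the curves, pb = 632 - (2/3)q and ps = 56 + (2/15)q; the wedge ps − pb = 39 gives 56 + (2/15)q − (632 - (2/3)q) = 39, so q' = 768.75.
Then pb = 632 − (2/3)·768.75 = 119.5 and ps = 56 + (2/15)·768.75 = 158.5.
Buyers' price falls by p* − pb = 152 − 119.5 = 32.5; sellers' price rises by ps − p* = 158.5 − 152 = 6.5.
So producers capture 6.5/39 = 1/6 of each unit of subsidy.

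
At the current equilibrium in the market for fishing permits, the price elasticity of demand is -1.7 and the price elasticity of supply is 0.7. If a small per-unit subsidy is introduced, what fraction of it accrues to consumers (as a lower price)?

For a small subsidy around the equilibrium, the benefit split depends on the relative slopes, which at a point are proportional to the elasticities.
Buyer share = εs/(εs + |εd|) = 0.7/(0.7 + 1.7) = 7/24; seller share = |εd|/(εs + |εd|) = 17/24.

Consumer share = 7/24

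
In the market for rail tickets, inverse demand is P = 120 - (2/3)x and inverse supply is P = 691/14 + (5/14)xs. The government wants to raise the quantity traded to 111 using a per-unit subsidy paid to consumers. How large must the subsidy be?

Required subsidy s = 43 per unit

At x = 111, from the demand curve buyers pay Pb = 120 − (2/3)·111 = 46; from the supply curve sellers need Ps = 691/14 + (5/14)·111 = 89.
The subsidy must fill the gap: s = Ps − Pb = 89 − 46 = 43.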